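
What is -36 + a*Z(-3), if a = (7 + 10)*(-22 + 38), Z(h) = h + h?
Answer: -1668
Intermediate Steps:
Z(h) = 2*h
a = 272 (a = 17*16 = 272)
-36 + a*Z(-3) = -36 + 272*(2*(-3)) = -36 + 272*(-6) = -36 - 1632 = -1668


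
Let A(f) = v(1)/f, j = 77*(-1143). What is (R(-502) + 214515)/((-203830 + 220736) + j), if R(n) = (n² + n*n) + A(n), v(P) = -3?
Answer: -360698549/35694710 ≈ -10.105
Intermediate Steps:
j = -88011
A(f) = -3/f
R(n) = -3/n + 2*n² (R(n) = (n² + n*n) - 3/n = (n² + n²) - 3/n = 2*n² - 3/n = -3/n + 2*n²)
(R(-502) + 214515)/((-203830 + 220736) + j) = ((-3 + 2*(-502)³)/(-502) + 214515)/((-203830 + 220736) - 88011) = (-(-3 + 2*(-126506008))/502 + 214515)/(16906 - 88011) = (-(-3 - 253012016)/502 + 214515)/(-71105) = (-1/502*(-253012019) + 214515)*(-1/71105) = (253012019/502 + 214515)*(-1/71105) = (360698549/502)*(-1/71105) = -360698549/35694710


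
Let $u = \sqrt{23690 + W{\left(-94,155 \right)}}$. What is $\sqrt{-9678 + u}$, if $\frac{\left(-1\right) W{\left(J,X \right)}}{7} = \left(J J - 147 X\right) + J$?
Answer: $\sqrt{-9678 + \sqrt{121991}} \approx 96.585 i$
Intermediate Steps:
$W{\left(J,X \right)} = - 7 J - 7 J^{2} + 1029 X$ ($W{\left(J,X \right)} = - 7 \left(\left(J J - 147 X\right) + J\right) = - 7 \left(\left(J^{2} - 147 X\right) + J\right) = - 7 \left(J + J^{2} - 147 X\right) = - 7 J - 7 J^{2} + 1029 X$)
$u = \sqrt{121991}$ ($u = \sqrt{23690 - \left(-160153 + 61852\right)} = \sqrt{23690 + \left(658 - 61852 + 159495\right)} = \sqrt{23690 + 98301} = \sqrt{121991} \approx 349.27$)
$\sqrt{-9678 + u} = \sqrt{-9678 + \sqrt{121991}}$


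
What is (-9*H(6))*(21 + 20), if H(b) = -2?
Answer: 738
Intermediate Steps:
(-9*H(6))*(21 + 20) = (-9*(-2))*(21 + 20) = 18*41 = 738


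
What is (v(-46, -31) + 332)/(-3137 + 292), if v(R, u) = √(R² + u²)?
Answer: -332/2845 - √3077/2845 ≈ -0.13619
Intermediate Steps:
(v(-46, -31) + 332)/(-3137 + 292) = (√((-46)² + (-31)²) + 332)/(-3137 + 292) = (√(2116 + 961) + 332)/(-2845) = (√3077 + 332)*(-1/2845) = (332 + √3077)*(-1/2845) = -332/2845 - √3077/2845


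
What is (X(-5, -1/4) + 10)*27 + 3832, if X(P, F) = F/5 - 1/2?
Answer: 81743/20 ≈ 4087.1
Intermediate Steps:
X(P, F) = -1/2 + F/5 (X(P, F) = F*(1/5) - 1*1/2 = F/5 - 1/2 = -1/2 + F/5)
(X(-5, -1/4) + 10)*27 + 3832 = ((-1/2 + (-1/4)/5) + 10)*27 + 3832 = ((-1/2 + (-1*1/4)/5) + 10)*27 + 3832 = ((-1/2 + (1/5)*(-1/4)) + 10)*27 + 3832 = ((-1/2 - 1/20) + 10)*27 + 3832 = (-11/20 + 10)*27 + 3832 = (189/20)*27 + 3832 = 5103/20 + 3832 = 81743/20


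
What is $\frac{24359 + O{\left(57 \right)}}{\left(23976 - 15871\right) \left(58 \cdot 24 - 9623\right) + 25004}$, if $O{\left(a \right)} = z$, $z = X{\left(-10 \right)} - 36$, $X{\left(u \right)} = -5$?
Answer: $- \frac{24318}{66687251} \approx -0.00036466$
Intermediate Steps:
$z = -41$ ($z = -5 - 36 = -41$)
$O{\left(a \right)} = -41$
$\frac{24359 + O{\left(57 \right)}}{\left(23976 - 15871\right) \left(58 \cdot 24 - 9623\right) + 25004} = \frac{24359 - 41}{\left(23976 - 15871\right) \left(58 \cdot 24 - 9623\right) + 25004} = \frac{24318}{8105 \left(1392 - 9623\right) + 25004} = \frac{24318}{8105 \left(-8231\right) + 25004} = \frac{24318}{-66712255 + 25004} = \frac{24318}{-66687251} = 24318 \left(- \frac{1}{66687251}\right) = - \frac{24318}{66687251}$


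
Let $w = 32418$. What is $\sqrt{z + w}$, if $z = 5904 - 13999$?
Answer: $\sqrt{24323} \approx 155.96$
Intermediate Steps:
$z = -8095$
$\sqrt{z + w} = \sqrt{-8095 + 32418} = \sqrt{24323}$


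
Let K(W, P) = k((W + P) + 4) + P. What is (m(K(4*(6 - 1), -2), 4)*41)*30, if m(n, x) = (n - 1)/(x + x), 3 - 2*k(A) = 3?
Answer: -1845/4 ≈ -461.25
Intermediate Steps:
k(A) = 0 (k(A) = 3/2 - ½*3 = 3/2 - 3/2 = 0)
K(W, P) = P (K(W, P) = 0 + P = P)
m(n, x) = (-1 + n)/(2*x) (m(n, x) = (-1 + n)/((2*x)) = (-1 + n)*(1/(2*x)) = (-1 + n)/(2*x))
(m(K(4*(6 - 1), -2), 4)*41)*30 = (((½)*(-1 - 2)/4)*41)*30 = (((½)*(¼)*(-3))*41)*30 = -3/8*41*30 = -123/8*30 = -1845/4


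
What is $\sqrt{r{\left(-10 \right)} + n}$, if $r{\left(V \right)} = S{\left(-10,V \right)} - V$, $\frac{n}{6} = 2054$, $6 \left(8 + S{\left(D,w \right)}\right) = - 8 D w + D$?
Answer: $\sqrt{12191} \approx 110.41$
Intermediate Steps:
$S{\left(D,w \right)} = -8 + \frac{D}{6} - \frac{4 D w}{3}$ ($S{\left(D,w \right)} = -8 + \frac{- 8 D w + D}{6} = -8 + \frac{D - 8 D w}{6} = -8 - \left(- \frac{D}{6} + \frac{4 D w}{3}\right) = -8 + \frac{D}{6} - \frac{4 D w}{3}$)
$n = 12324$ ($n = 6 \cdot 2054 = 12324$)
$r{\left(V \right)} = - \frac{29}{3} + \frac{37 V}{3}$ ($r{\left(V \right)} = \left(-8 + \frac{1}{6} \left(-10\right) - - \frac{40 V}{3}\right) - V = \left(-8 - \frac{5}{3} + \frac{40 V}{3}\right) - V = \left(- \frac{29}{3} + \frac{40 V}{3}\right) - V = - \frac{29}{3} + \frac{37 V}{3}$)
$\sqrt{r{\left(-10 \right)} + n} = \sqrt{\left(- \frac{29}{3} + \frac{37}{3} \left(-10\right)\right) + 12324} = \sqrt{\left(- \frac{29}{3} - \frac{370}{3}\right) + 12324} = \sqrt{-133 + 12324} = \sqrt{12191}$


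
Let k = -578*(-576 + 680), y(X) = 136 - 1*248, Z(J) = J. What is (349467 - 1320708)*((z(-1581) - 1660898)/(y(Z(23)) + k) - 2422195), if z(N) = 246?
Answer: 35419365151861437/15056 ≈ 2.3525e+12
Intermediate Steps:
y(X) = -112 (y(X) = 136 - 248 = -112)
k = -60112 (k = -578*104 = -60112)
(349467 - 1320708)*((z(-1581) - 1660898)/(y(Z(23)) + k) - 2422195) = (349467 - 1320708)*((246 - 1660898)/(-112 - 60112) - 2422195) = -971241*(-1660652/(-60224) - 2422195) = -971241*(-1660652*(-1/60224) - 2422195) = -971241*(415163/15056 - 2422195) = -971241*(-36468152757/15056) = 35419365151861437/15056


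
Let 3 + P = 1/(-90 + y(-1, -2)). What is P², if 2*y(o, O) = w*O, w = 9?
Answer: 88804/9801 ≈ 9.0607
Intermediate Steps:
y(o, O) = 9*O/2 (y(o, O) = (9*O)/2 = 9*O/2)
P = -298/99 (P = -3 + 1/(-90 + (9/2)*(-2)) = -3 + 1/(-90 - 9) = -3 + 1/(-99) = -3 - 1/99 = -298/99 ≈ -3.0101)
P² = (-298/99)² = 88804/9801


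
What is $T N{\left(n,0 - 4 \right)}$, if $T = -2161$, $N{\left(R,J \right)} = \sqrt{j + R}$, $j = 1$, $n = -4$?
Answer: $- 2161 i \sqrt{3} \approx - 3743.0 i$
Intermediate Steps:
$N{\left(R,J \right)} = \sqrt{1 + R}$
$T N{\left(n,0 - 4 \right)} = - 2161 \sqrt{1 - 4} = - 2161 \sqrt{-3} = - 2161 i \sqrt{3}$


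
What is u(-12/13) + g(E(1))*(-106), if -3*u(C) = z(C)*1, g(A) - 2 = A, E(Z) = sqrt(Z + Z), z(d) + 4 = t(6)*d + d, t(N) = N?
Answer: -8132/39 - 106*sqrt(2) ≈ -358.42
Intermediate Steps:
z(d) = -4 + 7*d (z(d) = -4 + (6*d + d) = -4 + 7*d)
E(Z) = sqrt(2)*sqrt(Z) (E(Z) = sqrt(2*Z) = sqrt(2)*sqrt(Z))
g(A) = 2 + A
u(C) = 4/3 - 7*C/3 (u(C) = -(-4 + 7*C)/3 = 4/3 - 7*C/3)
u(-12/13) + g(E(1))*(-106) = (4/3 - (-28)/13) + (2 + sqrt(2)*sqrt(1))*(-106) = (4/3 - (-28)/13) + (2 + sqrt(2)*1)*(-106) = (4/3 - 7/3*(-12/13)) + (2 + sqrt(2))*(-106) = (4/3 + 28/13) + (-212 - 106*sqrt(2)) = 136/39 + (-212 - 106*sqrt(2)) = -8132/39 - 106*sqrt(2)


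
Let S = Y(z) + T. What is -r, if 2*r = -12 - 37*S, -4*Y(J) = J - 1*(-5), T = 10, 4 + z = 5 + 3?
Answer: 1195/8 ≈ 149.38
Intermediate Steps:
z = 4 (z = -4 + (5 + 3) = -4 + 8 = 4)
Y(J) = -5/4 - J/4 (Y(J) = -(J - 1*(-5))/4 = -(J + 5)/4 = -(5 + J)/4 = -5/4 - J/4)
S = 31/4 (S = (-5/4 - ¼*4) + 10 = (-5/4 - 1) + 10 = -9/4 + 10 = 31/4 ≈ 7.7500)
r = -1195/8 (r = (-12 - 37*31/4)/2 = (-12 - 1147/4)/2 = (½)*(-1195/4) = -1195/8 ≈ -149.38)
-r = -1*(-1195/8) = 1195/8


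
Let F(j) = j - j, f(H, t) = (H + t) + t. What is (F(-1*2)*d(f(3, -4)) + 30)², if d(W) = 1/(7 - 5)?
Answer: 900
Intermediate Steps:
f(H, t) = H + 2*t
F(j) = 0
d(W) = ½ (d(W) = 1/2 = ½)
(F(-1*2)*d(f(3, -4)) + 30)² = (0*(½) + 30)² = (0 + 30)² = 30² = 900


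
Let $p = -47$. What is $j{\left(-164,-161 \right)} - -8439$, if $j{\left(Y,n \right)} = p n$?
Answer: $16006$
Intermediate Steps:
$j{\left(Y,n \right)} = - 47 n$
$j{\left(-164,-161 \right)} - -8439 = \left(-47\right) \left(-161\right) - -8439 = 7567 + 8439 = 16006$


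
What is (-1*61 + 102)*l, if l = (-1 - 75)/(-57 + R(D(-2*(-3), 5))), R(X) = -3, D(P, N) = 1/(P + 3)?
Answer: 779/15 ≈ 51.933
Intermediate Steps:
D(P, N) = 1/(3 + P)
l = 19/15 (l = (-1 - 75)/(-57 - 3) = -76/(-60) = -76*(-1/60) = 19/15 ≈ 1.2667)
(-1*61 + 102)*l = (-1*61 + 102)*(19/15) = (-61 + 102)*(19/15) = 41*(19/15) = 779/15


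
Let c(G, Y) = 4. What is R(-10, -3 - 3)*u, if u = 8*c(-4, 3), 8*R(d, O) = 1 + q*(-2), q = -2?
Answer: 20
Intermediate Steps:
R(d, O) = 5/8 (R(d, O) = (1 - 2*(-2))/8 = (1 + 4)/8 = (⅛)*5 = 5/8)
u = 32 (u = 8*4 = 32)
R(-10, -3 - 3)*u = (5/8)*32 = 20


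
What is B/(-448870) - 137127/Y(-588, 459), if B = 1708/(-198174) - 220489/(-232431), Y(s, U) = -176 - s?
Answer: -236266984355074318793/709867472794002780 ≈ -332.83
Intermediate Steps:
B = 7216365823/7676963499 (B = 1708*(-1/198174) - 220489*(-1/232431) = -854/99087 + 220489/232431 = 7216365823/7676963499 ≈ 0.94000)
B/(-448870) - 137127/Y(-588, 459) = (7216365823/7676963499)/(-448870) - 137127/(-176 - 1*(-588)) = (7216365823/7676963499)*(-1/448870) - 137127/(-176 + 588) = -7216365823/3445958605796130 - 137127/412 = -236266984355074318793/709867472794002780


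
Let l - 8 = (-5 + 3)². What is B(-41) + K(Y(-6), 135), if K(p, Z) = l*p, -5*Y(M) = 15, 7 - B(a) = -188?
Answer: 159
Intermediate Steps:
B(a) = 195 (B(a) = 7 - 1*(-188) = 7 + 188 = 195)
l = 12 (l = 8 + (-5 + 3)² = 8 + (-2)² = 8 + 4 = 12)
Y(M) = -3 (Y(M) = -⅕*15 = -3)
K(p, Z) = 12*p
B(-41) + K(Y(-6), 135) = 195 + 12*(-3) = 195 - 36 = 159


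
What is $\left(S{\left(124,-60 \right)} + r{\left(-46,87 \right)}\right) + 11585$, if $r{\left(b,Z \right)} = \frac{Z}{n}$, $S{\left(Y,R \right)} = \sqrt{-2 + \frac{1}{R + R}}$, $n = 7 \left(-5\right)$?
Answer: $\frac{405388}{35} + \frac{i \sqrt{7230}}{60} \approx 11583.0 + 1.4172 i$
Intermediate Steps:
$n = -35$
$S{\left(Y,R \right)} = \sqrt{-2 + \frac{1}{2 R}}$
$r{\left(b,Z \right)} = - \frac{Z}{35}$ ($r{\left(b,Z \right)} = \frac{Z}{-35} = Z \left(- \frac{1}{35}\right) = - \frac{Z}{35}$)
$\left(S{\left(124,-60 \right)} + r{\left(-46,87 \right)}\right) + 11585 = \left(\frac{\sqrt{-8 + \frac{2}{-60}}}{2} - \frac{87}{35}\right) + 11585 = \left(\frac{\sqrt{-8 + 2 \left(- \frac{1}{60}\right)}}{2} - \frac{87}{35}\right) + 11585 = \left(\frac{\sqrt{-8 - \frac{1}{30}}}{2} - \frac{87}{35}\right) + 11585 = \left(\frac{\sqrt{- \frac{241}{30}}}{2} - \frac{87}{35}\right) + 11585 = \left(\frac{\frac{1}{30} i \sqrt{7230}}{2} - \frac{87}{35}\right) + 11585 = \left(\frac{i \sqrt{7230}}{60} - \frac{87}{35}\right) + 11585 = \left(- \frac{87}{35} + \frac{i \sqrt{7230}}{60}\right) + 11585 = \frac{405388}{35} + \frac{i \sqrt{7230}}{60}$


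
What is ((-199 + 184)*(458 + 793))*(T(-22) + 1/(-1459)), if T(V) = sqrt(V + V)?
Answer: 18765/1459 - 37530*I*sqrt(11) ≈ 12.862 - 1.2447e+5*I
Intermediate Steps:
T(V) = sqrt(2)*sqrt(V) (T(V) = sqrt(2*V) = sqrt(2)*sqrt(V))
((-199 + 184)*(458 + 793))*(T(-22) + 1/(-1459)) = ((-199 + 184)*(458 + 793))*(sqrt(2)*sqrt(-22) + 1/(-1459)) = (-15*1251)*(sqrt(2)*(I*sqrt(22)) - 1/1459) = -18765*(2*I*sqrt(11) - 1/1459) = -18765*(-1/1459 + 2*I*sqrt(11)) = 18765/1459 - 37530*I*sqrt(11)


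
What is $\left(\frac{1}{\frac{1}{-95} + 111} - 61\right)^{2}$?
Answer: $\frac{413563461921}{111175936} \approx 3719.9$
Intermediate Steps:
$\left(\frac{1}{\frac{1}{-95} + 111} - 61\right)^{2} = \left(\frac{1}{- \frac{1}{95} + 111} - 61\right)^{2} = \left(\frac{1}{\frac{10544}{95}} - 61\right)^{2} = \left(\frac{95}{10544} - 61\right)^{2} = \left(- \frac{643089}{10544}\right)^{2} = \frac{413563461921}{111175936}$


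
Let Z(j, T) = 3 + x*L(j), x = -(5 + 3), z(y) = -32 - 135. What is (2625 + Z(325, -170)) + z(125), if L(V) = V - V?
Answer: 2461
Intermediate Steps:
z(y) = -167
L(V) = 0
x = -8 (x = -1*8 = -8)
Z(j, T) = 3 (Z(j, T) = 3 - 8*0 = 3 + 0 = 3)
(2625 + Z(325, -170)) + z(125) = (2625 + 3) - 167 = 2628 - 167 = 2461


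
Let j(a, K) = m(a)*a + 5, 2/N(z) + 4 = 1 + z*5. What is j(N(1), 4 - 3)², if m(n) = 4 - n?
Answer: 64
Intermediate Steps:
N(z) = 2/(-3 + 5*z) (N(z) = 2/(-4 + (1 + z*5)) = 2/(-4 + (1 + 5*z)) = 2/(-3 + 5*z))
j(a, K) = 5 + a*(4 - a) (j(a, K) = (4 - a)*a + 5 = a*(4 - a) + 5 = 5 + a*(4 - a))
j(N(1), 4 - 3)² = (5 - 2/(-3 + 5*1)*(-4 + 2/(-3 + 5*1)))² = (5 - 2/(-3 + 5)*(-4 + 2/(-3 + 5)))² = (5 - 2/2*(-4 + 2/2))² = (5 - 2*(½)*(-4 + 2*(½)))² = (5 - 1*1*(-4 + 1))² = (5 - 1*1*(-3))² = (5 + 3)² = 8² = 64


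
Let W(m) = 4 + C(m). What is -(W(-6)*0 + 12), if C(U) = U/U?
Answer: -12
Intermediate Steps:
C(U) = 1
W(m) = 5 (W(m) = 4 + 1 = 5)
-(W(-6)*0 + 12) = -(5*0 + 12) = -(0 + 12) = -1*12 = -12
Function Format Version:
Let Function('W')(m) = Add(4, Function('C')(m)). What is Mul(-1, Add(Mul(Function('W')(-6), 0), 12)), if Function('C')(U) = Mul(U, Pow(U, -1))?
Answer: -12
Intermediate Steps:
Function('C')(U) = 1
Function('W')(m) = 5 (Function('W')(m) = Add(4, 1) = 5)
Mul(-1, Add(Mul(Function('W')(-6), 0), 12)) = Mul(-1, Add(Mul(5, 0), 12)) = Mul(-1, Add(0, 12)) = Mul(-1, 12) = -12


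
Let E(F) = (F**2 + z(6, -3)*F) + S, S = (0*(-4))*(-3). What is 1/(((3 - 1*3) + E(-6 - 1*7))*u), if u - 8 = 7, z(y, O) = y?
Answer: 1/1365 ≈ 0.00073260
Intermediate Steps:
S = 0 (S = 0*(-3) = 0)
E(F) = F**2 + 6*F (E(F) = (F**2 + 6*F) + 0 = F**2 + 6*F)
u = 15 (u = 8 + 7 = 15)
1/(((3 - 1*3) + E(-6 - 1*7))*u) = 1/(((3 - 1*3) + (-6 - 1*7)*(6 + (-6 - 1*7)))*15) = 1/(((3 - 3) + (-6 - 7)*(6 + (-6 - 7)))*15) = 1/((0 - 13*(6 - 13))*15) = 1/((0 - 13*(-7))*15) = 1/((0 + 91)*15) = 1/(91*15) = 1/1365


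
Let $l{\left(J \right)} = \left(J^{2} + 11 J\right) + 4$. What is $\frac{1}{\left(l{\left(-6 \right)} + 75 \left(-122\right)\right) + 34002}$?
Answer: $\frac{1}{24826} \approx 4.028 \cdot 10^{-5}$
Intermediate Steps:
$l{\left(J \right)} = 4 + J^{2} + 11 J$
$\frac{1}{\left(l{\left(-6 \right)} + 75 \left(-122\right)\right) + 34002} = \frac{1}{\left(\left(4 + \left(-6\right)^{2} + 11 \left(-6\right)\right) + 75 \left(-122\right)\right) + 34002} = \frac{1}{\left(\left(4 + 36 - 66\right) - 9150\right) + 34002} = \frac{1}{\left(-26 - 9150\right) + 34002} = \frac{1}{-9176 + 34002} = \frac{1}{24826}$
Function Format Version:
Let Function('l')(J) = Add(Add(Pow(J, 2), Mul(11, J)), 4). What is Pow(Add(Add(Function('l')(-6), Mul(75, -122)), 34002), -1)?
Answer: Rational(1, 24826) ≈ 4.0280e-5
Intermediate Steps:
Function('l')(J) = Add(4, Pow(J, 2), Mul(11, J))
Pow(Add(Add(Function('l')(-6), Mul(75, -122)), 34002), -1) = Pow(Add(Add(Add(4, Pow(-6, 2), Mul(11, -6)), Mul(75, -122)), 34002), -1) = Pow(Add(Add(Add(4, 36, -66), -9150), 34002), -1) = Pow(Add(Add(-26, -9150), 34002), -1) = Pow(Add(-9176, 34002), -1) = Pow(24826, -1) = Rational(1, 24826)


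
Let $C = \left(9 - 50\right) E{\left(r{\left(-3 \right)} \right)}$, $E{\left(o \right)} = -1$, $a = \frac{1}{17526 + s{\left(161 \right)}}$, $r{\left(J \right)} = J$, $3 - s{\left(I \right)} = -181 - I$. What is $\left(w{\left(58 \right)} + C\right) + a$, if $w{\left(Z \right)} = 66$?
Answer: $\frac{1912198}{17871} \approx 107.0$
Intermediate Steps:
$s{\left(I \right)} = 184 + I$ ($s{\left(I \right)} = 3 - \left(-181 - I\right) = 3 + \left(181 + I\right) = 184 + I$)
$a = \frac{1}{17871}$ ($a = \frac{1}{17526 + \left(184 + 161\right)} = \frac{1}{17526 + 345} = \frac{1}{17871} \approx 5.5957 \cdot 10^{-5}$)
$C = 41$ ($C = \left(9 - 50\right) \left(-1\right) = \left(-41\right) \left(-1\right) = 41$)
$\left(w{\left(58 \right)} + C\right) + a = \left(66 + 41\right) + \frac{1}{17871} = 107 + \frac{1}{17871} = \frac{1912198}{17871}$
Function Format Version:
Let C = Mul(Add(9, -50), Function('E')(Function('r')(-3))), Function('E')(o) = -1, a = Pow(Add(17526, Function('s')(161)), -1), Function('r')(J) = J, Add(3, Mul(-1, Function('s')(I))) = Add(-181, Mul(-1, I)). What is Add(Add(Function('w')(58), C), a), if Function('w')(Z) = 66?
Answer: Rational(1912198, 17871) ≈ 107.00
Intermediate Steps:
Function('s')(I) = Add(184, I) (Function('s')(I) = Add(3, Mul(-1, Add(-181, Mul(-1, I)))) = Add(3, Add(181, I)) = Add(184, I))
a = Rational(1, 17871) (a = Pow(Add(17526, Add(184, 161)), -1) = Pow(Add(17526, 345), -1) = Pow(17871, -1) = Rational(1, 17871) ≈ 5.5957e-5)
C = 41 (C = Mul(Add(9, -50), -1) = Mul(-41, -1) = 41)
Add(Add(Function('w')(58), C), a) = Add(Add(66, 41), Rational(1, 17871)) = Add(107, Rational(1, 17871)) = Rational(1912198, 17871)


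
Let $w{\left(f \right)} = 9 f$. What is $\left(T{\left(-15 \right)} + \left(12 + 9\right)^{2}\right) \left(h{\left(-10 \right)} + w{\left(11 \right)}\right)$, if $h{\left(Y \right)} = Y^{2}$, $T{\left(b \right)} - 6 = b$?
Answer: $85968$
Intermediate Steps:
$T{\left(b \right)} = 6 + b$
$\left(T{\left(-15 \right)} + \left(12 + 9\right)^{2}\right) \left(h{\left(-10 \right)} + w{\left(11 \right)}\right) = \left(\left(6 - 15\right) + \left(12 + 9\right)^{2}\right) \left(\left(-10\right)^{2} + 9 \cdot 11\right) = \left(-9 + 21^{2}\right) \left(100 + 99\right) = \left(-9 + 441\right) 199 = 432 \cdot 199 = 85968$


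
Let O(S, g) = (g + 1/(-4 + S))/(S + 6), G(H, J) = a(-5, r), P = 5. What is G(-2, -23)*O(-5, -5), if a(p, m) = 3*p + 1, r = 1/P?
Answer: 644/9 ≈ 71.556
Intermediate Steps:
r = ⅕ (r = 1/5 = ⅕ ≈ 0.20000)
a(p, m) = 1 + 3*p
G(H, J) = -14 (G(H, J) = 1 + 3*(-5) = 1 - 15 = -14)
O(S, g) = (g + 1/(-4 + S))/(6 + S)
G(-2, -23)*O(-5, -5) = -14*(1 - 4*(-5) - 5*(-5))/(-24 + (-5)² + 2*(-5)) = -14*(1 + 20 + 25)/(-24 + 25 - 10) = -14*46/(-9) = -(-14)*46/9 = -14*(-46/9) = 644/9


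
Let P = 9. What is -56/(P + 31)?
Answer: -7/5 ≈ -1.4000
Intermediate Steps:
-56/(P + 31) = -56/(9 + 31) = -56/40 = (1/40)*(-56) = -7/5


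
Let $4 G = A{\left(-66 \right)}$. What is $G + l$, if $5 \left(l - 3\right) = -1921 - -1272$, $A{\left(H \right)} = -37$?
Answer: $- \frac{2721}{20} \approx -136.05$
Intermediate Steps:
$l = - \frac{634}{5}$ ($l = 3 + \frac{-1921 - -1272}{5} = 3 + \frac{-1921 + 1272}{5} = 3 + \frac{1}{5} \left(-649\right) = 3 - \frac{649}{5} = - \frac{634}{5} \approx -126.8$)
$G = - \frac{37}{4}$ ($G = \frac{1}{4} \left(-37\right) = - \frac{37}{4} \approx -9.25$)
$G + l = - \frac{37}{4} - \frac{634}{5} = - \frac{2721}{20}$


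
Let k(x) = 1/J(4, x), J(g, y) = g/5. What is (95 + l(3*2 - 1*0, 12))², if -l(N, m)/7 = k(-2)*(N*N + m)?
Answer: 105625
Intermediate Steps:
J(g, y) = g/5 (J(g, y) = g*(⅕) = g/5)
k(x) = 5/4 (k(x) = 1/((⅕)*4) = 1/(⅘) = 5/4)
l(N, m) = -35*m/4 - 35*N²/4 (l(N, m) = -35*(N*N + m)/4 = -35*(N² + m)/4 = -35*(m + N²)/4 = -7*(5*m/4 + 5*N²/4) = -35*m/4 - 35*N²/4)
(95 + l(3*2 - 1*0, 12))² = (95 + (-35/4*12 - 35*(3*2 - 1*0)²/4))² = (95 + (-105 - 35*(6 + 0)²/4))² = (95 + (-105 - 35/4*6²))² = (95 + (-105 - 35/4*36))² = (95 + (-105 - 315))² = (95 - 420)² = (-325)² = 105625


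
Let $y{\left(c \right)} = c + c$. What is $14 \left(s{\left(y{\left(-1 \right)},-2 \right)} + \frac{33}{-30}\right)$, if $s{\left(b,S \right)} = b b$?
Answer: $\frac{203}{5} \approx 40.6$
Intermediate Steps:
$y{\left(c \right)} = 2 c$
$s{\left(b,S \right)} = b^{2}$
$14 \left(s{\left(y{\left(-1 \right)},-2 \right)} + \frac{33}{-30}\right) = 14 \left(\left(2 \left(-1\right)\right)^{2} + \frac{33}{-30}\right) = 14 \left(\left(-2\right)^{2} + 33 \left(- \frac{1}{30}\right)\right) = 14 \left(4 - \frac{11}{10}\right) = 14 \cdot \frac{29}{10} = \frac{203}{5}$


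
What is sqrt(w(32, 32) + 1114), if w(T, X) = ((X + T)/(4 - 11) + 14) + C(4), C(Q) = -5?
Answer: sqrt(54579)/7 ≈ 33.375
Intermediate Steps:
w(T, X) = 9 - T/7 - X/7 (w(T, X) = ((X + T)/(4 - 11) + 14) - 5 = ((T + X)/(-7) + 14) - 5 = ((T + X)*(-1/7) + 14) - 5 = ((-T/7 - X/7) + 14) - 5 = (14 - T/7 - X/7) - 5 = 9 - T/7 - X/7)
sqrt(w(32, 32) + 1114) = sqrt((9 - 1/7*32 - 1/7*32) + 1114) = sqrt((9 - 32/7 - 32/7) + 1114) = sqrt(-1/7 + 1114) = sqrt(7797/7) = sqrt(54579)/7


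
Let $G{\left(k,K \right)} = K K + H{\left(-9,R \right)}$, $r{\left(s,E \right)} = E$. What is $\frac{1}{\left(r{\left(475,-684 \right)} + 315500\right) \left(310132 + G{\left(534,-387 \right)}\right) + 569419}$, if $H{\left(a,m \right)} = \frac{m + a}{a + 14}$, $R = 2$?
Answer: $\frac{5}{723921609463} \approx 6.9068 \cdot 10^{-12}$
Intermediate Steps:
$H{\left(a,m \right)} = \frac{a + m}{14 + a}$
$G{\left(k,K \right)} = - \frac{7}{5} + K^{2}$ ($G{\left(k,K \right)} = K K + \frac{-9 + 2}{14 - 9} = K^{2} + \frac{1}{5} \left(-7\right) = K^{2} - \frac{7}{5} = - \frac{7}{5} + K^{2}$)
$\frac{1}{\left(r{\left(475,-684 \right)} + 315500\right) \left(310132 + G{\left(534,-387 \right)}\right) + 569419} = \frac{1}{\left(-684 + 315500\right) \left(310132 - \left(\frac{7}{5} - \left(-387\right)^{2}\right)\right) + 569419} = \frac{1}{314816 \left(310132 + \left(- \frac{7}{5} + 149769\right)\right) + 569419} = \frac{1}{314816 \left(310132 + \frac{748838}{5}\right) + 569419} = \frac{1}{314816 \cdot \frac{2299498}{5} + 569419} = \frac{1}{\frac{723918762368}{5} + 569419} = \frac{1}{\frac{723921609463}{5}} = \frac{5}{723921609463}$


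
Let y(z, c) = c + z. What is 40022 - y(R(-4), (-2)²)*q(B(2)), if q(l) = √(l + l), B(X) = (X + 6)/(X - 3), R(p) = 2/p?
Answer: 40022 - 14*I ≈ 40022.0 - 14.0*I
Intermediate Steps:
B(X) = (6 + X)/(-3 + X)
q(l) = √2*√l (q(l) = √(2*l) = √2*√l)
40022 - y(R(-4), (-2)²)*q(B(2)) = 40022 - ((-2)² + 2/(-4))*√2*√((6 + 2)/(-3 + 2)) = 40022 - (4 + 2*(-¼))*√2*√(8/(-1)) = 40022 - (4 - ½)*√2*√(-1*8) = 40022 - 7*√2*√(-8)/2 = 40022 - 7*√2*(2*I*√2)/2 = 40022 - 7*4*I/2 = 40022 - 14*I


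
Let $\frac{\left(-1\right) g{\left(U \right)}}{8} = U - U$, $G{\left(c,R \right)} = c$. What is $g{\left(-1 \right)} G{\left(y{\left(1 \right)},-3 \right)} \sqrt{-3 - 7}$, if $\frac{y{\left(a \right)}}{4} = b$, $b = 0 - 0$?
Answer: $0$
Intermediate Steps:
$b = 0$ ($b = 0 + 0 = 0$)
$y{\left(a \right)} = 0$ ($y{\left(a \right)} = 4 \cdot 0 = 0$)
$g{\left(U \right)} = 0$ ($g{\left(U \right)} = - 8 \left(U - U\right) = \left(-8\right) 0 = 0$)
$g{\left(-1 \right)} G{\left(y{\left(1 \right)},-3 \right)} \sqrt{-3 - 7} = 0 \cdot 0 \sqrt{-3 - 7} = 0 \sqrt{-10} = 0 i \sqrt{10} = 0$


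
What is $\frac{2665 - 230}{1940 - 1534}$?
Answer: $\frac{2435}{406} \approx 5.9975$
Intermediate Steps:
$\frac{2665 - 230}{1940 - 1534} = \frac{2435}{406}$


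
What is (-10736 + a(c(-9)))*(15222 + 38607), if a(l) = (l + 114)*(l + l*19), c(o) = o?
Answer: -1595276244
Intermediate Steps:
a(l) = 20*l*(114 + l) (a(l) = (114 + l)*(l + 19*l) = (114 + l)*(20*l) = 20*l*(114 + l))
(-10736 + a(c(-9)))*(15222 + 38607) = (-10736 + 20*(-9)*(114 - 9))*(15222 + 38607) = (-10736 + 20*(-9)*105)*53829 = (-10736 - 18900)*53829 = -29636*53829 = -1595276244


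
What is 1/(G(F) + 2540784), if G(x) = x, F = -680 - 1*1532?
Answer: 1/2538572 ≈ 3.9392e-7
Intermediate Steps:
F = -2212 (F = -680 - 1532 = -2212)
1/(G(F) + 2540784) = 1/(-2212 + 2540784) = 1/2538572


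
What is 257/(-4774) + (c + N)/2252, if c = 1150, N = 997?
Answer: 4835507/5375524 ≈ 0.89954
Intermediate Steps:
257/(-4774) + (c + N)/2252 = 257/(-4774) + (1150 + 997)/2252 = 257*(-1/4774) + 2147*(1/2252) = -257/4774 + 2147/2252 = 4835507/5375524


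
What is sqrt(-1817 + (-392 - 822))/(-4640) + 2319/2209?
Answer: 2319/2209 - I*sqrt(3031)/4640 ≈ 1.0498 - 0.011865*I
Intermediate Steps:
sqrt(-1817 + (-392 - 822))/(-4640) + 2319/2209 = sqrt(-1817 - 1214)*(-1/4640) + 2319*(1/2209) = sqrt(-3031)*(-1/4640) + 2319/2209 = (I*sqrt(3031))*(-1/4640) + 2319/2209 = -I*sqrt(3031)/4640 + 2319/2209 = 2319/2209 - I*sqrt(3031)/4640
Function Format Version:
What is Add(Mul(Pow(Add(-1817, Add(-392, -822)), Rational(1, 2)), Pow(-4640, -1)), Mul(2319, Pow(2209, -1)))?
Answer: Add(Rational(2319, 2209), Mul(Rational(-1, 4640), I, Pow(3031, Rational(1, 2)))) ≈ Add(1.0498, Mul(-0.011865, I))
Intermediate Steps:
Add(Mul(Pow(Add(-1817, Add(-392, -822)), Rational(1, 2)), Pow(-4640, -1)), Mul(2319, Pow(2209, -1))) = Add(Mul(Pow(Add(-1817, -1214), Rational(1, 2)), Rational(-1, 4640)), Mul(2319, Rational(1, 2209))) = Add(Mul(Pow(-3031, Rational(1, 2)), Rational(-1, 4640)), Rational(2319, 2209)) = Add(Mul(Mul(I, Pow(3031, Rational(1, 2))), Rational(-1, 4640)), Rational(2319, 2209)) = Add(Mul(Rational(-1, 4640), I, Pow(3031, Rational(1, 2))), Rational(2319, 2209)) = Add(Rational(2319, 2209), Mul(Rational(-1, 4640), I, Pow(3031, Rational(1, 2))))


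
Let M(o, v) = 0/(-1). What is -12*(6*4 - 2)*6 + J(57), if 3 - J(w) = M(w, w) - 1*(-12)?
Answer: -1593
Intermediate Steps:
M(o, v) = 0 (M(o, v) = 0*(-1) = 0)
J(w) = -9 (J(w) = 3 - (0 - 1*(-12)) = 3 - (0 + 12) = 3 - 1*12 = 3 - 12 = -9)
-12*(6*4 - 2)*6 + J(57) = -12*(6*4 - 2)*6 - 9 = -12*(24 - 2)*6 - 9 = -12*22*6 - 9 = -264*6 - 9 = -1584 - 9 = -1593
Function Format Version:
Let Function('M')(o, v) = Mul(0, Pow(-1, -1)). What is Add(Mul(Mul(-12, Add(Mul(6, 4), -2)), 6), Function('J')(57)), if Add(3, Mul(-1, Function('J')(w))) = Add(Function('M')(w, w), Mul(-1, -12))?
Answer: -1593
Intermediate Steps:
Function('M')(o, v) = 0 (Function('M')(o, v) = Mul(0, -1) = 0)
Function('J')(w) = -9 (Function('J')(w) = Add(3, Mul(-1, Add(0, Mul(-1, -12)))) = Add(3, Mul(-1, Add(0, 12))) = Add(3, Mul(-1, 12)) = Add(3, -12) = -9)
Add(Mul(Mul(-12, Add(Mul(6, 4), -2)), 6), Function('J')(57)) = Add(Mul(Mul(-12, Add(Mul(6, 4), -2)), 6), -9) = Add(Mul(Mul(-12, Add(24, -2)), 6), -9) = Add(Mul(Mul(-12, 22), 6), -9) = Add(Mul(-264, 6), -9) = Add(-1584, -9) = -1593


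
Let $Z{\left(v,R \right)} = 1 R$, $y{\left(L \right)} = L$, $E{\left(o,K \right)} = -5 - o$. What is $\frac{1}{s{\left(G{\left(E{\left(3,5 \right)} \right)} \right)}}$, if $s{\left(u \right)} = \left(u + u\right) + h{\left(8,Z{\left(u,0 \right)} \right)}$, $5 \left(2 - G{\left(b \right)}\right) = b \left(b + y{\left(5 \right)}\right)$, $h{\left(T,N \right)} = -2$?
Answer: $- \frac{5}{38} \approx -0.13158$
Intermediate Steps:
$Z{\left(v,R \right)} = R$
$G{\left(b \right)} = 2 - \frac{b \left(5 + b\right)}{5}$ ($G{\left(b \right)} = 2 - \frac{b \left(b + 5\right)}{5} = 2 - \frac{b \left(5 + b\right)}{5}$)
$s{\left(u \right)} = -2 + 2 u$ ($s{\left(u \right)} = \left(u + u\right) - 2 = 2 u - 2 = -2 + 2 u$)
$\frac{1}{s{\left(G{\left(E{\left(3,5 \right)} \right)} \right)}} = \frac{1}{-2 + 2 \left(2 - \left(-5 - 3\right) - \frac{\left(-5 - 3\right)^{2}}{5}\right)} = \frac{1}{-2 + 2 \left(2 - -8 - \frac{\left(-8\right)^{2}}{5}\right)} = \frac{1}{-2 + 2 \left(2 + 8 - \frac{64}{5}\right)} = \frac{1}{-2 + 2 \left(- \frac{14}{5}\right)} = \frac{1}{-2 - \frac{28}{5}} = \frac{1}{- \frac{38}{5}} = - \frac{5}{38}$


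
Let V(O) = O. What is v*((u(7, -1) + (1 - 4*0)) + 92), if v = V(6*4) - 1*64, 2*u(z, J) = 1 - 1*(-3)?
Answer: -3800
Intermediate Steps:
u(z, J) = 2 (u(z, J) = (1 - 1*(-3))/2 = (1 + 3)/2 = (1/2)*4 = 2)
v = -40 (v = 6*4 - 1*64 = 24 - 64 = -40)
v*((u(7, -1) + (1 - 4*0)) + 92) = -40*((2 + (1 - 4*0)) + 92) = -40*((2 + (1 + 0)) + 92) = -40*((2 + 1) + 92) = -40*(3 + 92) = -40*95 = -3800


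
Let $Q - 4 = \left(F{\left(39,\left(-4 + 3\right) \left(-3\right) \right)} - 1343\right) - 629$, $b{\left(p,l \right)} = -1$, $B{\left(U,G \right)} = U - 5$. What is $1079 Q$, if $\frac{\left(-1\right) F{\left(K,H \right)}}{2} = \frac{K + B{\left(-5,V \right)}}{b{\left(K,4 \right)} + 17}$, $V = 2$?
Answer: $- \frac{17019067}{8} \approx -2.1274 \cdot 10^{6}$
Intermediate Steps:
$B{\left(U,G \right)} = -5 + U$ ($B{\left(U,G \right)} = U - 5 = -5 + U$)
$F{\left(K,H \right)} = \frac{5}{4} - \frac{K}{8}$ ($F{\left(K,H \right)} = - 2 \frac{K - 10}{-1 + 17} = - 2 \frac{K - 10}{16} = - 2 \left(-10 + K\right) \frac{1}{16} = - 2 \left(- \frac{5}{8} + \frac{K}{16}\right) = \frac{5}{4} - \frac{K}{8}$)
$Q = - \frac{15773}{8}$ ($Q = 4 + \left(\left(\left(\frac{5}{4} - \frac{39}{8}\right) - 1343\right) - 629\right) = 4 - \frac{15805}{8} = - \frac{15773}{8} \approx -1971.6$)
$1079 Q = 1079 \left(- \frac{15773}{8}\right) = - \frac{17019067}{8}$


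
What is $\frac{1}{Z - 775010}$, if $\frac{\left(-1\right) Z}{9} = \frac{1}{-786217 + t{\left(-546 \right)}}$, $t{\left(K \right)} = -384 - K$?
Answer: $- \frac{786055}{609200485541} \approx -1.2903 \cdot 10^{-6}$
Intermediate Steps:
$Z = \frac{9}{786055}$ ($Z = - \frac{9}{-786217 - -162} = - \frac{9}{-786217 + \left(-384 + 546\right)} = - \frac{9}{-786217 + 162} = - \frac{9}{-786055} = \left(-9\right) \left(- \frac{1}{786055}\right) = \frac{9}{786055} \approx 1.145 \cdot 10^{-5}$)
$\frac{1}{Z - 775010} = \frac{1}{\frac{9}{786055} - 775010} = \frac{1}{- \frac{609200485541}{786055}} = - \frac{786055}{609200485541}$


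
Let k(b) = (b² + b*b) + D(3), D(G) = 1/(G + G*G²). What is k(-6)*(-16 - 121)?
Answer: -296057/30 ≈ -9868.6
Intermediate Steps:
D(G) = 1/(G + G³)
k(b) = 1/30 + 2*b² (k(b) = (b² + b*b) + 1/(3 + 3³) = (b² + b²) + 1/(3 + 27) = 2*b² + 1/30 = 1/30 + 2*b²)
k(-6)*(-16 - 121) = (1/30 + 2*(-6)²)*(-16 - 121) = (1/30 + 2*36)*(-137) = (1/30 + 72)*(-137) = (2161/30)*(-137) = -296057/30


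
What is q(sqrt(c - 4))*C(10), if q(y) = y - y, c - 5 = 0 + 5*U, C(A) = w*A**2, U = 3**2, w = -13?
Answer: 0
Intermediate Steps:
U = 9
C(A) = -13*A**2
c = 50 (c = 5 + (0 + 5*9) = 5 + (0 + 45) = 5 + 45 = 50)
q(y) = 0
q(sqrt(c - 4))*C(10) = 0*(-13*10**2) = 0*(-13*100) = 0*(-1300) = 0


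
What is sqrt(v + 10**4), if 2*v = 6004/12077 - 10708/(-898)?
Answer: sqrt(294225600963193471)/5422573 ≈ 100.03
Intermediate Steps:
v = 33678027/5422573 (v = (6004/12077 - 10708/(-898))/2 = (6004*(1/12077) - 10708*(-1/898))/2 = (6004/12077 + 5354/449)/2 = (1/2)*(67356054/5422573) = 33678027/5422573 ≈ 6.2107)
sqrt(v + 10**4) = sqrt(33678027/5422573 + 10**4) = sqrt(33678027/5422573 + 10000) = sqrt(54259408027/5422573) = sqrt(294225600963193471)/5422573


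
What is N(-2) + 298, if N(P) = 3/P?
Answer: 593/2 ≈ 296.50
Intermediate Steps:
N(-2) + 298 = 3/(-2) + 298 = 3*(-1/2) + 298 = -3/2 + 298 = 593/2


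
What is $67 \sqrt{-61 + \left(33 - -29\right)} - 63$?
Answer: $4$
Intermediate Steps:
$67 \sqrt{-61 + \left(33 - -29\right)} - 63 = 67 \sqrt{-61 + \left(33 + 29\right)} - 63 = 67 \sqrt{-61 + 62} - 63 = 67 \sqrt{1} - 63 = 67 \cdot 1 - 63 = 67 - 63 = 4$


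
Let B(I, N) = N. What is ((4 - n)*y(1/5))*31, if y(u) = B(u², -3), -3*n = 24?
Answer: -1116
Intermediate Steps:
n = -8 (n = -⅓*24 = -8)
y(u) = -3
((4 - n)*y(1/5))*31 = ((4 - 1*(-8))*(-3))*31 = ((4 + 8)*(-3))*31 = (12*(-3))*31 = -36*31 = -1116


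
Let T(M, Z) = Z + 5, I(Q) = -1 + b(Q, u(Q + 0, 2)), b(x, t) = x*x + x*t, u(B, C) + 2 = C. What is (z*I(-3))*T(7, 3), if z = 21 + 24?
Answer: 2880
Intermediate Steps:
u(B, C) = -2 + C
z = 45
b(x, t) = x**2 + t*x
I(Q) = -1 + Q**2 (I(Q) = -1 + Q*((-2 + 2) + Q) = -1 + Q*(0 + Q) = -1 + Q*Q = -1 + Q**2)
T(M, Z) = 5 + Z
(z*I(-3))*T(7, 3) = (45*(-1 + (-3)**2))*(5 + 3) = (45*(-1 + 9))*8 = (45*8)*8 = 360*8 = 2880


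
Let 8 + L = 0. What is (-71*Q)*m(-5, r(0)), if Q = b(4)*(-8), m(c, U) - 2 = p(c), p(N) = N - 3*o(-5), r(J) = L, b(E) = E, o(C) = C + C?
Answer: 61344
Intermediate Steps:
o(C) = 2*C
L = -8 (L = -8 + 0 = -8)
r(J) = -8
p(N) = 30 + N (p(N) = N - 6*(-5) = N - 3*(-10) = N + 30 = 30 + N)
m(c, U) = 32 + c (m(c, U) = 2 + (30 + c) = 32 + c)
Q = -32 (Q = 4*(-8) = -32)
(-71*Q)*m(-5, r(0)) = (-71*(-32))*(32 - 5) = 2272*27 = 61344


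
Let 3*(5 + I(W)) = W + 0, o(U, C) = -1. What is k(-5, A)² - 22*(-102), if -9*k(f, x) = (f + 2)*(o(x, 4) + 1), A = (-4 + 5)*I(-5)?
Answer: 2244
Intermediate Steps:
I(W) = -5 + W/3 (I(W) = -5 + (W + 0)/3 = -5 + W/3)
A = -20/3 (A = (-4 + 5)*(-5 + (⅓)*(-5)) = 1*(-5 - 5/3) = 1*(-20/3) = -20/3 ≈ -6.6667)
k(f, x) = 0 (k(f, x) = -(f + 2)*(-1 + 1)/9 = -(2 + f)*0/9 = -⅑*0 = 0)
k(-5, A)² - 22*(-102) = 0² - 22*(-102) = 0 + 2244 = 2244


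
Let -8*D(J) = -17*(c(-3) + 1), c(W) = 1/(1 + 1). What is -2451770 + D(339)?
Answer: -39228269/16 ≈ -2.4518e+6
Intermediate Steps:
c(W) = ½ (c(W) = 1/2 = ½)
D(J) = 51/16 (D(J) = -(-17)*(½ + 1)/8 = -(-17)*3/(8*2) = -⅛*(-51/2) = 51/16)
-2451770 + D(339) = -2451770 + 51/16 = -39228269/16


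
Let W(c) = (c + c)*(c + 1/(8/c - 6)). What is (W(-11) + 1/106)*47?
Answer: 45213389/3922 ≈ 11528.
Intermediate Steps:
W(c) = 2*c*(c + 1/(-6 + 8/c)) (W(c) = (2*c)*(c + 1/(-6 + 8/c)) = 2*c*(c + 1/(-6 + 8/c)))
(W(-11) + 1/106)*47 = ((-11)²*(-9 + 6*(-11))/(-4 + 3*(-11)) + 1/106)*47 = (121*(-9 - 66)/(-4 - 33) + 1/106)*47 = (121*(-75)/(-37) + 1/106)*47 = (121*(-1/37)*(-75) + 1/106)*47 = (9075/37 + 1/106)*47 = (961987/3922)*47 = 45213389/3922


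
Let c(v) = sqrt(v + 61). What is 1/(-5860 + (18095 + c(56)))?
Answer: 12235/149695108 - 3*sqrt(13)/149695108 ≈ 8.1661e-5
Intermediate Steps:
c(v) = sqrt(61 + v)
1/(-5860 + (18095 + c(56))) = 1/(-5860 + (18095 + sqrt(61 + 56))) = 1/(-5860 + (18095 + sqrt(117))) = 1/(-5860 + (18095 + 3*sqrt(13))) = 1/(12235 + 3*sqrt(13))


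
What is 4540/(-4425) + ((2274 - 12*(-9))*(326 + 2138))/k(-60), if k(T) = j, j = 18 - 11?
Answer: 742039732/885 ≈ 8.3846e+5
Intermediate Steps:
j = 7
k(T) = 7
4540/(-4425) + ((2274 - 12*(-9))*(326 + 2138))/k(-60) = 4540/(-4425) + ((2274 - 12*(-9))*(326 + 2138))/7 = 4540*(-1/4425) + ((2274 + 108)*2464)*(1/7) = -908/885 + (2382*2464)*(1/7) = -908/885 + 5869248*(1/7) = -908/885 + 838464 = 742039732/885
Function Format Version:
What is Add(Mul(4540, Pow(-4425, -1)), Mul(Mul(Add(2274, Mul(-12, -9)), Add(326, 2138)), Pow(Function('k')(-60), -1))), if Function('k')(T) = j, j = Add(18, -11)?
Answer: Rational(742039732, 885) ≈ 8.3846e+5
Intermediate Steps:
j = 7
Function('k')(T) = 7
Add(Mul(4540, Pow(-4425, -1)), Mul(Mul(Add(2274, Mul(-12, -9)), Add(326, 2138)), Pow(Function('k')(-60), -1))) = Add(Mul(4540, Pow(-4425, -1)), Mul(Mul(Add(2274, Mul(-12, -9)), Add(326, 2138)), Pow(7, -1))) = Add(Mul(4540, Rational(-1, 4425)), Mul(Mul(Add(2274, 108), 2464), Rational(1, 7))) = Add(Rational(-908, 885), Mul(Mul(2382, 2464), Rational(1, 7))) = Add(Rational(-908, 885), Mul(5869248, Rational(1, 7))) = Add(Rational(-908, 885), 838464) = Rational(742039732, 885)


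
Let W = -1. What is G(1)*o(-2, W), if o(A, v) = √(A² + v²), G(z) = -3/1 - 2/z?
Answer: -5*√5 ≈ -11.180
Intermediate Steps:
G(z) = -3 - 2/z (G(z) = -3*1 - 2/z = -3 - 2/z)
G(1)*o(-2, W) = (-3 - 2/1)*√((-2)² + (-1)²) = (-3 - 2*1)*√(4 + 1) = (-3 - 2)*√5 = -5*√5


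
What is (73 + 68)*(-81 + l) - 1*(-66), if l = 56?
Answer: -3459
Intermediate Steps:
(73 + 68)*(-81 + l) - 1*(-66) = (73 + 68)*(-81 + 56) - 1*(-66) = 141*(-25) + 66 = -3525 + 66 = -3459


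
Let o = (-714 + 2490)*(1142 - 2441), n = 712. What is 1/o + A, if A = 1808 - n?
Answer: 2528498303/2307024 ≈ 1096.0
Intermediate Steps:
A = 1096 (A = 1808 - 1*712 = 1808 - 712 = 1096)
o = -2307024 (o = 1776*(-1299) = -2307024)
1/o + A = 1/(-2307024) + 1096 = -1/2307024 + 1096 = 2528498303/2307024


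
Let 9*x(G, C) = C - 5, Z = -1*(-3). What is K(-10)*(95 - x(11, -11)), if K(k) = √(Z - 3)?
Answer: 0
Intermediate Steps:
Z = 3
x(G, C) = -5/9 + C/9 (x(G, C) = (C - 5)/9 = (-5 + C)/9 = -5/9 + C/9)
K(k) = 0 (K(k) = √(3 - 3) = √0 = 0)
K(-10)*(95 - x(11, -11)) = 0*(95 - (-5/9 + (⅑)*(-11))) = 0*(95 - (-5/9 - 11/9)) = 0*(95 - 1*(-16/9)) = 0*(95 + 16/9) = 0*(871/9) = 0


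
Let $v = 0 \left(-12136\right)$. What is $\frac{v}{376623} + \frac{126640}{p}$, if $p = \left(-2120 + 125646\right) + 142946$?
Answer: $\frac{15830}{33309} \approx 0.47525$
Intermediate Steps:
$p = 266472$ ($p = 123526 + 142946 = 266472$)
$v = 0$
$\frac{v}{376623} + \frac{126640}{p} = \frac{0}{376623} + \frac{126640}{266472} = 0 \cdot \frac{1}{376623} + 126640 \cdot \frac{1}{266472} = 0 + \frac{15830}{33309} = \frac{15830}{33309}$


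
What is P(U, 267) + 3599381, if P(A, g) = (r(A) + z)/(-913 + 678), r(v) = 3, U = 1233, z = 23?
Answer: 845854509/235 ≈ 3.5994e+6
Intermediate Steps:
P(A, g) = -26/235 (P(A, g) = (3 + 23)/(-913 + 678) = 26/(-235) = 26*(-1/235) = -26/235)
P(U, 267) + 3599381 = -26/235 + 3599381 = 845854509/235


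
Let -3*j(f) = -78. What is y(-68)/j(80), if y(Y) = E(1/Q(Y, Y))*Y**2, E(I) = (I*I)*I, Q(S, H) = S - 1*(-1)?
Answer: -2312/3909919 ≈ -0.00059132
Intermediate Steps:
Q(S, H) = 1 + S (Q(S, H) = S + 1 = 1 + S)
j(f) = 26 (j(f) = -1/3*(-78) = 26)
E(I) = I**3 (E(I) = I**2*I = I**3)
y(Y) = Y**2/(1 + Y)**3 (y(Y) = (1/(1 + Y))**3*Y**2 = Y**2/(1 + Y)**3)
y(-68)/j(80) = ((-68)**2/(1 - 68)**3)/26 = (4624/(-67)**3)*(1/26) = (4624*(-1/300763))*(1/26) = -4624/300763*1/26 = -2312/3909919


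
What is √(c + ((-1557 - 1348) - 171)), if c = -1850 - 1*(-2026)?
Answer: 10*I*√29 ≈ 53.852*I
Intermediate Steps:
c = 176 (c = -1850 + 2026 = 176)
√(c + ((-1557 - 1348) - 171)) = √(176 + ((-1557 - 1348) - 171)) = √(176 + (-2905 - 171)) = √(176 - 3076) = √(-2900) = 10*I*√29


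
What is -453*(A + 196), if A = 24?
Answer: -99660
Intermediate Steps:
-453*(A + 196) = -453*(24 + 196) = -453*220 = -99660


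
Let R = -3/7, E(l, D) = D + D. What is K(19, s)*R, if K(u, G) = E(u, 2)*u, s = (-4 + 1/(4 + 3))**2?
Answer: -228/7 ≈ -32.571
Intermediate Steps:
E(l, D) = 2*D
s = 729/49 (s = (-4 + 1/7)**2 = (-27/7)**2 = 729/49 ≈ 14.878)
K(u, G) = 4*u (K(u, G) = (2*2)*u = 4*u)
R = -3/7 (R = -3*1/7 = -3/7 ≈ -0.42857)
K(19, s)*R = (4*19)*(-3/7) = 76*(-3/7) = -228/7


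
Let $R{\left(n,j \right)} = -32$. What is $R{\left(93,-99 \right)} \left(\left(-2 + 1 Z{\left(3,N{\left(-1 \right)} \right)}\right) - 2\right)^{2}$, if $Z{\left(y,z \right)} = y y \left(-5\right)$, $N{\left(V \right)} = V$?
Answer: $-76832$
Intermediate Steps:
$Z{\left(y,z \right)} = - 5 y^{2}$ ($Z{\left(y,z \right)} = y^{2} \left(-5\right) = - 5 y^{2}$)
$R{\left(93,-99 \right)} \left(\left(-2 + 1 Z{\left(3,N{\left(-1 \right)} \right)}\right) - 2\right)^{2} = - 32 \left(\left(-2 + 1 \left(- 5 \cdot 3^{2}\right)\right) - 2\right)^{2} = - 32 \left(\left(-2 + 1 \left(\left(-5\right) 9\right)\right) - 2\right)^{2} = - 32 \left(\left(-2 + 1 \left(-45\right)\right) - 2\right)^{2} = - 32 \left(\left(-2 - 45\right) - 2\right)^{2} = - 32 \left(-47 - 2\right)^{2} = - 32 \left(-49\right)^{2} = \left(-32\right) 2401 = -76832$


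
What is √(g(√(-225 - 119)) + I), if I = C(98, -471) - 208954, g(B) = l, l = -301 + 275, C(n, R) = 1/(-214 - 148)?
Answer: I*√27385575482/362 ≈ 457.14*I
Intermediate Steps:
C(n, R) = -1/362 (C(n, R) = 1/(-362) = -1/362)
l = -26
g(B) = -26
I = -75641349/362 (I = -1/362 - 208954 = -75641349/362 ≈ -2.0895e+5)
√(g(√(-225 - 119)) + I) = √(-26 - 75641349/362) = √(-75650761/362) = I*√27385575482/362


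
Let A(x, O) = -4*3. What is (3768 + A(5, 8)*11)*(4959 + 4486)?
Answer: 34342020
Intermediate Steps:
A(x, O) = -12
(3768 + A(5, 8)*11)*(4959 + 4486) = (3768 - 12*11)*(4959 + 4486) = (3768 - 132)*9445 = 3636*9445 = 34342020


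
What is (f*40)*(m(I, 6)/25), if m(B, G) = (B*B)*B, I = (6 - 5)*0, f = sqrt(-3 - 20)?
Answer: 0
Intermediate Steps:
f = I*sqrt(23) (f = sqrt(-23) = I*sqrt(23) ≈ 4.7958*I)
I = 0 (I = 1*0 = 0)
m(B, G) = B**3 (m(B, G) = B**2*B = B**3)
(f*40)*(m(I, 6)/25) = ((I*sqrt(23))*40)*(0**3/25) = (40*I*sqrt(23))*(0*(1/25)) = (40*I*sqrt(23))*0 = 0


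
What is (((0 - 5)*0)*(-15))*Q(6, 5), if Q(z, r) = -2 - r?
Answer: 0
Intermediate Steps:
(((0 - 5)*0)*(-15))*Q(6, 5) = (((0 - 5)*0)*(-15))*(-2 - 1*5) = (-5*0*(-15))*(-2 - 5) = (0*(-15))*(-7) = 0*(-7) = 0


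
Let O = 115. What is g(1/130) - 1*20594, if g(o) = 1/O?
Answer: -2368309/115 ≈ -20594.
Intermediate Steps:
g(o) = 1/115
g(1/130) - 1*20594 = 1/115 - 1*20594 = 1/115 - 20594 = -2368309/115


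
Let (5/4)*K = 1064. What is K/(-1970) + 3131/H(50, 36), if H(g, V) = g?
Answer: 612551/9850 ≈ 62.188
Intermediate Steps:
K = 4256/5 (K = (4/5)*1064 = 4256/5 ≈ 851.20)
K/(-1970) + 3131/H(50, 36) = (4256/5)/(-1970) + 3131/50 = (4256/5)*(-1/1970) + 3131*(1/50) = -2128/4925 + 3131/50 = 612551/9850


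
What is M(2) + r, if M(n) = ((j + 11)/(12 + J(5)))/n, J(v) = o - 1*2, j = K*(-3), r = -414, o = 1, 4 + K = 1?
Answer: -4544/11 ≈ -413.09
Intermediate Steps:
K = -3 (K = -4 + 1 = -3)
j = 9 (j = -3*(-3) = 9)
J(v) = -1 (J(v) = 1 - 1*2 = 1 - 2 = -1)
M(n) = 20/(11*n) (M(n) = ((9 + 11)/(12 - 1))/n = (20/11)/n = (20*(1/11))/n = 20/(11*n))
M(2) + r = (20/11)/2 - 414 = (20/11)*(½) - 414 = 10/11 - 414 = -4544/11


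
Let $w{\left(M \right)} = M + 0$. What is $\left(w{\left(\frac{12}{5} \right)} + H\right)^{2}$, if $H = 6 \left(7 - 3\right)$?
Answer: $\frac{17424}{25} \approx 696.96$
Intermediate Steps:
$H = 24$ ($H = 6 \cdot 4 = 24$)
$w{\left(M \right)} = M$
$\left(w{\left(\frac{12}{5} \right)} + H\right)^{2} = \left(\frac{12}{5} + 24\right)^{2} = \left(\frac{132}{5}\right)^{2} = \frac{17424}{25}$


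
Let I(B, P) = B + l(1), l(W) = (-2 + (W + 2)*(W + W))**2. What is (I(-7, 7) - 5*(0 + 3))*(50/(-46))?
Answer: 150/23 ≈ 6.5217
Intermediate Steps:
l(W) = (-2 + 2*W*(2 + W))**2 (l(W) = (-2 + (2 + W)*(2*W))**2 = (-2 + 2*W*(2 + W))**2)
I(B, P) = 16 + B (I(B, P) = B + 4*(-1 + 1**2 + 2*1)**2 = B + 4*(-1 + 1 + 2)**2 = B + 4*2**2 = B + 4*4 = B + 16 = 16 + B)
(I(-7, 7) - 5*(0 + 3))*(50/(-46)) = ((16 - 7) - 5*(0 + 3))*(50/(-46)) = (9 - 5*3)*(50*(-1/46)) = (9 - 15)*(-25/23) = -6*(-25/23) = 150/23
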